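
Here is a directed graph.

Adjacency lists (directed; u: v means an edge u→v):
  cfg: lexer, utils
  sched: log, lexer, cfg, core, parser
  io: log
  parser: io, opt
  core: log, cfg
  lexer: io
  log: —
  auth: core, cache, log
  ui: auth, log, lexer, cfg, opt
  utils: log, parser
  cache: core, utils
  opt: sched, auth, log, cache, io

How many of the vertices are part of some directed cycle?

8

A vertex is on a directed cycle iff it belongs to a strongly connected component of size ≥ 2 (or has a self-loop).
The vertices on cycles are {cfg, opt, auth, core, cache, sched, utils, parser} — 8 in total.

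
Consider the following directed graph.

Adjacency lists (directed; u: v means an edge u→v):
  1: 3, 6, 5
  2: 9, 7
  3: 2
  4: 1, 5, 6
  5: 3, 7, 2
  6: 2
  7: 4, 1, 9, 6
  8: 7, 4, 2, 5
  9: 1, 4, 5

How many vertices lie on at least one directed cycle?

A vertex is on a directed cycle iff it belongs to a strongly connected component of size ≥ 2 (or has a self-loop).
The vertices on cycles are {1, 2, 3, 4, 5, 6, 7, 9} — 8 in total.

8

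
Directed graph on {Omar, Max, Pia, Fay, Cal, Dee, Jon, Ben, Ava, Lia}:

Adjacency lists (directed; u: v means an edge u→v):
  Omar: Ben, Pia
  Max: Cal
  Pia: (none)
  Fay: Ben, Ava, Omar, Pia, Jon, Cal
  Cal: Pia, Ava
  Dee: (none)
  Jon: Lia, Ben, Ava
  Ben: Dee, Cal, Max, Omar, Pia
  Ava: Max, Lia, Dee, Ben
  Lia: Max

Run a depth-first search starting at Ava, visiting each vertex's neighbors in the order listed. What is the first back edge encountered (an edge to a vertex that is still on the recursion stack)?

DFS from Ava (visiting each vertex's neighbors in the order listed); mark gray on enter, black on exit:
Ava gray
  Max gray
    Cal gray
      Pia gray
      Pia black
      Cal→Ava: Ava is gray → back edge
First back edge: Cal → Ava.

Cal->Ava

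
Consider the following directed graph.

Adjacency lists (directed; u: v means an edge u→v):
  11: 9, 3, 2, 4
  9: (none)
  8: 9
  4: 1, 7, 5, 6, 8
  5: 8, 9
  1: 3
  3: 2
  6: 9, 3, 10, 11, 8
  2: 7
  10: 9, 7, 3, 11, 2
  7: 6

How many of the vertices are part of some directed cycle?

A vertex is on a directed cycle iff it belongs to a strongly connected component of size ≥ 2 (or has a self-loop).
The vertices on cycles are {1, 2, 3, 4, 6, 7, 10, 11} — 8 in total.

8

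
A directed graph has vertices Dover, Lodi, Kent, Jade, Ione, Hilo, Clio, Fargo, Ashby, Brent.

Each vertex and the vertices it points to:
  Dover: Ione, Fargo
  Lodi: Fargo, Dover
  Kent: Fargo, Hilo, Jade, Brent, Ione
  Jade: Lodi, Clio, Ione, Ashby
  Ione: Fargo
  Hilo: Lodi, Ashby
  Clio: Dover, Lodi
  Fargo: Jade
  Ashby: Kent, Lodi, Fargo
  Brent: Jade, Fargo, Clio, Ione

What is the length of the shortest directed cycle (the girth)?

For each vertex v, BFS finds the shortest path from v back to v.
The shortest such closed walk is Jade → Ashby → Kent → Jade, length 3.

3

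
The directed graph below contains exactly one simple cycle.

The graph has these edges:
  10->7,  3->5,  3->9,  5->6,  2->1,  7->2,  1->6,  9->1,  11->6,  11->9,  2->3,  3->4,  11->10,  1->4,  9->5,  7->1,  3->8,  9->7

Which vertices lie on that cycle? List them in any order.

DFS with gray/black marking from 7:
7 gray
  1 gray
    6 gray
    6 black
    4 gray
    4 black
  1 black
  2 gray
    2→1: 1 black — skip
    3 gray
      5 gray
        5→6: 6 black — skip
      5 black
      9 gray
        9→1: 1 black — skip
        9→5: 5 black — skip
        9→7: 7 is gray → back edge
Back edge closes the cycle 7 → 2 → 3 → 9 → 7; its vertices are {2, 3, 7, 9}.

2, 3, 7, 9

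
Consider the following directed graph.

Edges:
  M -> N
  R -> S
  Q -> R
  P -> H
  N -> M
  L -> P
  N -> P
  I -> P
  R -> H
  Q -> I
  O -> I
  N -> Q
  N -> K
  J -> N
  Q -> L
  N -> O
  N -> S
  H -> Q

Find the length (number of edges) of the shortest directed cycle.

For each vertex v, BFS finds the shortest path from v back to v.
The shortest such closed walk is N → M → N, length 2.

2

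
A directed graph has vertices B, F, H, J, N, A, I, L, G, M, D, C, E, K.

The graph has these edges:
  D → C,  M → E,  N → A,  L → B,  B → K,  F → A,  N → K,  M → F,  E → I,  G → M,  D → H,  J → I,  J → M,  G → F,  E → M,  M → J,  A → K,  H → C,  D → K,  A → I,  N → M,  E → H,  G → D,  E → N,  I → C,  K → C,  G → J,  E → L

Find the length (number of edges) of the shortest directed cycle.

For each vertex v, BFS finds the shortest path from v back to v.
The shortest such closed walk is M → E → M, length 2.

2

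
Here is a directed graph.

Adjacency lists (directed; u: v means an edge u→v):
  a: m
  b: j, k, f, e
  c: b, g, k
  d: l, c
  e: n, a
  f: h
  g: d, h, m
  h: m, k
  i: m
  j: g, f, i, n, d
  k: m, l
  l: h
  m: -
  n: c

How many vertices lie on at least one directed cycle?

10

A vertex is on a directed cycle iff it belongs to a strongly connected component of size ≥ 2 (or has a self-loop).
The vertices on cycles are {b, c, d, e, g, h, j, k, l, n} — 10 in total.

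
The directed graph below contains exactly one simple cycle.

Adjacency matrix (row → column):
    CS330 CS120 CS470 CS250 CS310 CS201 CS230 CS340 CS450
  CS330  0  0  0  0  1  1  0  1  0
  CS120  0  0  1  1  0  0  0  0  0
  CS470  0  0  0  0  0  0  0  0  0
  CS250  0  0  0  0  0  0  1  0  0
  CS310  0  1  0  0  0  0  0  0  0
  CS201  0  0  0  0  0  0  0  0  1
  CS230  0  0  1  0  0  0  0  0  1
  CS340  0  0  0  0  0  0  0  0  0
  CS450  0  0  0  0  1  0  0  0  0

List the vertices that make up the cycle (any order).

DFS with gray/black marking from CS310:
CS310 gray
  CS120 gray
    CS470 gray
    CS470 black
    CS250 gray
      CS230 gray
        CS230→CS470: CS470 black — skip
        CS450 gray
          CS450→CS310: CS310 is gray → back edge
Back edge closes the cycle CS310 → CS120 → CS250 → CS230 → CS450 → CS310; its vertices are {CS120, CS230, CS250, CS310, CS450}.

CS120, CS230, CS250, CS310, CS450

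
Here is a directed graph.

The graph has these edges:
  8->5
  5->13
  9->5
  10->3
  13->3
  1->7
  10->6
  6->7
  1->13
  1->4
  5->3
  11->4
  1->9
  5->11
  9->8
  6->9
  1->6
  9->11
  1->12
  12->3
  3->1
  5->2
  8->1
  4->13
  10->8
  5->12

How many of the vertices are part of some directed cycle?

A vertex is on a directed cycle iff it belongs to a strongly connected component of size ≥ 2 (or has a self-loop).
The vertices on cycles are {1, 3, 4, 5, 6, 8, 9, 11, 12, 13} — 10 in total.

10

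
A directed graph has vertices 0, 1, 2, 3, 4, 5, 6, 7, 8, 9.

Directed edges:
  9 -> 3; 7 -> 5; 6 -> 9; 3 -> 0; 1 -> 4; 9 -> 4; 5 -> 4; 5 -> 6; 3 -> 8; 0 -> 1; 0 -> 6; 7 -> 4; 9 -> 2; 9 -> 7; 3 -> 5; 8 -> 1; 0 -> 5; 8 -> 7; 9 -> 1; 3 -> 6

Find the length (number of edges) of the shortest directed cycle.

For each vertex v, BFS finds the shortest path from v back to v.
The shortest such closed walk is 9 → 3 → 6 → 9, length 3.

3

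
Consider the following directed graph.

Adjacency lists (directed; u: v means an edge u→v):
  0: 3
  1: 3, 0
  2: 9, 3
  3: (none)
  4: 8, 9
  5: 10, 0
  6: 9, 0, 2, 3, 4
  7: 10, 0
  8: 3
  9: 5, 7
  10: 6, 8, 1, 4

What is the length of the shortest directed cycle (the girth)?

For each vertex v, BFS finds the shortest path from v back to v.
The shortest such closed walk is 6 → 9 → 7 → 10 → 6, length 4.

4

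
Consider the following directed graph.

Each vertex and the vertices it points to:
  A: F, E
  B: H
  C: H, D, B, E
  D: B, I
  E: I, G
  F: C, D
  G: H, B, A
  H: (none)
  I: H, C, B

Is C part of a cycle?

Yes

C is on a cycle iff C can reach itself via ≥1 edge.
C → D → I → C — yes.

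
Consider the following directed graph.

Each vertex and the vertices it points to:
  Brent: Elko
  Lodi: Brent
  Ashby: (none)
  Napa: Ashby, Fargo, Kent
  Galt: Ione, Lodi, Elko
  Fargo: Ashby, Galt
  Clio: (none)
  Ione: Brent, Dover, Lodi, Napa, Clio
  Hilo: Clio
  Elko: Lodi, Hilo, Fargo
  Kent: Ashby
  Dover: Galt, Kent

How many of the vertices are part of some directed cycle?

A vertex is on a directed cycle iff it belongs to a strongly connected component of size ≥ 2 (or has a self-loop).
The vertices on cycles are {Elko, Galt, Ione, Lodi, Napa, Brent, Dover, Fargo} — 8 in total.

8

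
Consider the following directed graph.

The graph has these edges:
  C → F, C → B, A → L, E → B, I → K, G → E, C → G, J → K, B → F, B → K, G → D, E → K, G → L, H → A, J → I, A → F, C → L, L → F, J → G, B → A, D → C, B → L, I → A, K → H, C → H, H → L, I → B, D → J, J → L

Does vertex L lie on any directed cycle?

No

L lies on a cycle iff there is a path from L back to itself.
Exploring from L, it never reaches itself; equivalently, its strongly connected component is a singleton.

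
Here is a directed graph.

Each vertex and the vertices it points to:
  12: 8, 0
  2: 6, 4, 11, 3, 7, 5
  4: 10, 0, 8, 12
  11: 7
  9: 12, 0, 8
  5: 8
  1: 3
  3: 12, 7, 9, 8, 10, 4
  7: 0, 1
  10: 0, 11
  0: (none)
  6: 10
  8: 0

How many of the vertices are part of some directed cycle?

6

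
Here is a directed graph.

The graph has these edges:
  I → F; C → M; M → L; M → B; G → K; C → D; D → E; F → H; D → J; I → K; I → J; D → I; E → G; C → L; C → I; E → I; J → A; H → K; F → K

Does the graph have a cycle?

DFS with white/gray/black marking, starting from E:
E gray
  I gray
    K gray
    K black
    J gray
      A gray
      A black
    J black
    F gray
      F→K: K black — skip
      H gray
        H→K: K black — skip
      H black
    F black
  I black
  G gray
    G→K: K black — skip
  G black
E black
B gray
B black
C gray
  L gray
  L black
  D gray
    D→J: J black — skip
    D→I: I black — skip
    D→E: E black — skip
  D black
  C→I: I black — skip
  M gray
    M→L: L black — skip
    M→B: B black — skip
  M black
C black
Every edge goes to a white or black vertex — no back edge, so the graph is acyclic.

No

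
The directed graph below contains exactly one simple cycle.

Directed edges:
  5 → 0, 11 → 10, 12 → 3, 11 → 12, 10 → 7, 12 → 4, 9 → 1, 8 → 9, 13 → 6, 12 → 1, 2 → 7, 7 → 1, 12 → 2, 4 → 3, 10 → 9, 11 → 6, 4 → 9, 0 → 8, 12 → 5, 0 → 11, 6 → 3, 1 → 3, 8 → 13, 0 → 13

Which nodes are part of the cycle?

0, 5, 11, 12

DFS with gray/black marking from 5:
5 gray
  0 gray
    13 gray
      6 gray
        3 gray
        3 black
      6 black
    13 black
    11 gray
      11→6: 6 black — skip
      10 gray
        9 gray
          1 gray
            1→3: 3 black — skip
          1 black
        9 black
        7 gray
          7→1: 1 black — skip
        7 black
      10 black
      12 gray
        2 gray
          2→7: 7 black — skip
        2 black
        12→1: 1 black — skip
        12→3: 3 black — skip
        12→5: 5 is gray → back edge
Back edge closes the cycle 5 → 0 → 11 → 12 → 5; its vertices are {0, 5, 11, 12}.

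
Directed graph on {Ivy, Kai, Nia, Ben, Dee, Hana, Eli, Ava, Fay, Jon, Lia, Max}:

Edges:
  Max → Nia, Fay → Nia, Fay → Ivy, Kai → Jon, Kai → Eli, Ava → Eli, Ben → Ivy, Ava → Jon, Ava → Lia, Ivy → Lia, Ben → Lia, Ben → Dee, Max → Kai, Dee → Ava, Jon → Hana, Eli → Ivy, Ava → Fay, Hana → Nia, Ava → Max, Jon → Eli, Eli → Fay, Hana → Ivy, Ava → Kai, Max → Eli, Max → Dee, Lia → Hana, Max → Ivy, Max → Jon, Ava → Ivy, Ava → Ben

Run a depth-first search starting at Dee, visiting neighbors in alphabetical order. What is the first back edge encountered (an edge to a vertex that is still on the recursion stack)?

Ben→Dee

DFS from Dee (visiting neighbors in alphabetical order); mark gray on enter, black on exit:
Dee gray
  Ava gray
    Ben gray
      Ben→Dee: Dee is gray → back edge
First back edge: Ben → Dee.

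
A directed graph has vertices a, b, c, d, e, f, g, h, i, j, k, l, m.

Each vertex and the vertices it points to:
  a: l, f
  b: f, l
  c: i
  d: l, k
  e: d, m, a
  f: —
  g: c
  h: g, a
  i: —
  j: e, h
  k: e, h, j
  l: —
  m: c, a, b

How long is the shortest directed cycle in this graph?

3

For each vertex v, BFS finds the shortest path from v back to v.
The shortest such closed walk is k → e → d → k, length 3.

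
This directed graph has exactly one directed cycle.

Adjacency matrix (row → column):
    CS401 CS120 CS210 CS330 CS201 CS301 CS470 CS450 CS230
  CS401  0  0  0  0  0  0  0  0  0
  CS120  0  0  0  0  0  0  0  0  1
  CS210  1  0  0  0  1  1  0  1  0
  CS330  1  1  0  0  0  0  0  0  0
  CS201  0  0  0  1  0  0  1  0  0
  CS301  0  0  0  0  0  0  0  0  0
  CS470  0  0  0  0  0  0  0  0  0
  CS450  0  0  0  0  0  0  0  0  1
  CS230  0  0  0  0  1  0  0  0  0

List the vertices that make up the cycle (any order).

CS120, CS201, CS230, CS330

DFS with gray/black marking from CS201:
CS201 gray
  CS330 gray
    CS401 gray
    CS401 black
    CS120 gray
      CS230 gray
        CS230→CS201: CS201 is gray → back edge
Back edge closes the cycle CS201 → CS330 → CS120 → CS230 → CS201; its vertices are {CS120, CS201, CS230, CS330}.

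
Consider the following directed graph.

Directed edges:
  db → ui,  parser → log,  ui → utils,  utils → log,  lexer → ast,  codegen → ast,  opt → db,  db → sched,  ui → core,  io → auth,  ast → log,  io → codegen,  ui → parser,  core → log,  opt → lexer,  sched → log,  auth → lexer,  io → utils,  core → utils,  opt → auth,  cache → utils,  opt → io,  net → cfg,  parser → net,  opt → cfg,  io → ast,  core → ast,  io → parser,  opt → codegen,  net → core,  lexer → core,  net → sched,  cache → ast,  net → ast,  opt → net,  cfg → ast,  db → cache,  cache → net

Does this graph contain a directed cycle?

No

DFS with white/gray/black marking, starting from utils:
utils gray
  log gray
  log black
utils black
codegen gray
  ast gray
    ast→log: log black — skip
  ast black
codegen black
opt gray
  auth gray
    lexer gray
      lexer→ast: ast black — skip
      core gray
        core→ast: ast black — skip
        core→log: log black — skip
        core→utils: utils black — skip
      core black
    lexer black
  auth black
  net gray
    net→ast: ast black — skip
    sched gray
      sched→log: log black — skip
    sched black
    net→core: core black — skip
    cfg gray
      cfg→ast: ast black — skip
    cfg black
  net black
  db gray
    cache gray
      cache→utils: utils black — skip
      cache→net: net black — skip
      cache→ast: ast black — skip
    cache black
    db→sched: sched black — skip
    ui gray
      ui→utils: utils black — skip
      parser gray
        parser→net: net black — skip
        parser→log: log black — skip
      parser black
      ui→core: core black — skip
    ui black
  db black
  opt→lexer: lexer black — skip
  io gray
    io→parser: parser black — skip
    io→ast: ast black — skip
    io→codegen: codegen black — skip
    io→auth: auth black — skip
    io→utils: utils black — skip
  io black
  opt→codegen: codegen black — skip
  opt→cfg: cfg black — skip
opt black
Every edge goes to a white or black vertex — no back edge, so the graph is acyclic.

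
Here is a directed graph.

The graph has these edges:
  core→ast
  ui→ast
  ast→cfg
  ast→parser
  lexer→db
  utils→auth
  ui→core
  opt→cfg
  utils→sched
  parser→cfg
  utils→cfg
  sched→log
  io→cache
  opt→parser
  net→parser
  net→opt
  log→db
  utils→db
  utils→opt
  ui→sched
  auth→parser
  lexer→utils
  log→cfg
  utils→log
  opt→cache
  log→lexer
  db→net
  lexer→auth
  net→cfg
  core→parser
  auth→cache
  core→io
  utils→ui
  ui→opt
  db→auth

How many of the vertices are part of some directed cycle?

A vertex is on a directed cycle iff it belongs to a strongly connected component of size ≥ 2 (or has a self-loop).
The vertices on cycles are {ui, log, lexer, sched, utils} — 5 in total.

5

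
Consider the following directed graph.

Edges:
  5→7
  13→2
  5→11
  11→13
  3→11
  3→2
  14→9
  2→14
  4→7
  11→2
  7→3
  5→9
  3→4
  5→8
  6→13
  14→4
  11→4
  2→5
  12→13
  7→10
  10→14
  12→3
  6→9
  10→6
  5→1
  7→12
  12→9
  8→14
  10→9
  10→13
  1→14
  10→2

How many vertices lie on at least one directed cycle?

13

A vertex is on a directed cycle iff it belongs to a strongly connected component of size ≥ 2 (or has a self-loop).
The vertices on cycles are {1, 2, 3, 4, 5, 6, 7, 8, 10, 11, 12, 13, 14} — 13 in total.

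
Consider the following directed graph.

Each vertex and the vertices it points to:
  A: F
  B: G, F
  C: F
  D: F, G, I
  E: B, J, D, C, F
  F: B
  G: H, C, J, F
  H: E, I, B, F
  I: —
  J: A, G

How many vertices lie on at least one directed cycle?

9

A vertex is on a directed cycle iff it belongs to a strongly connected component of size ≥ 2 (or has a self-loop).
The vertices on cycles are {A, B, C, D, E, F, G, H, J} — 9 in total.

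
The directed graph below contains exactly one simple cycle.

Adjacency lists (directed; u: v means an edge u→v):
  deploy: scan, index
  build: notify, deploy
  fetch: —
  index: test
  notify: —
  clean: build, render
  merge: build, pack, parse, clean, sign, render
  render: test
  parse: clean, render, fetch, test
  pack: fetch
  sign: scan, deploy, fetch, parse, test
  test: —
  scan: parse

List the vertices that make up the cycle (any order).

scan, build, clean, parse, deploy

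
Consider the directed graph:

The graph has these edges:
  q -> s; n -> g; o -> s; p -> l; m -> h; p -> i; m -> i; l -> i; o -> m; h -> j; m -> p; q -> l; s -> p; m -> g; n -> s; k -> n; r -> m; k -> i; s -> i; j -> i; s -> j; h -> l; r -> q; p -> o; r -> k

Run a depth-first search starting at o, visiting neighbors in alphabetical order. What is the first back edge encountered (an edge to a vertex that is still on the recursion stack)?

DFS from o (visiting neighbors in alphabetical order); mark gray on enter, black on exit:
o gray
  m gray
    g gray
    g black
    h gray
      j gray
        i gray
        i black
      j black
      l gray
        l→i: i black — skip
      l black
    h black
    m→i: i black — skip
    p gray
      p→i: i black — skip
      p→l: l black — skip
      p→o: o is gray → back edge
First back edge: p → o.

p→o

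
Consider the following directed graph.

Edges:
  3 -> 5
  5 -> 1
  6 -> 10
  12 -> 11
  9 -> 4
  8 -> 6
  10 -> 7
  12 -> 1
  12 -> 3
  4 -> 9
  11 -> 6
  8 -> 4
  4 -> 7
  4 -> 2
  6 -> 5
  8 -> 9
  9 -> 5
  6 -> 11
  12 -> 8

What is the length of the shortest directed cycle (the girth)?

2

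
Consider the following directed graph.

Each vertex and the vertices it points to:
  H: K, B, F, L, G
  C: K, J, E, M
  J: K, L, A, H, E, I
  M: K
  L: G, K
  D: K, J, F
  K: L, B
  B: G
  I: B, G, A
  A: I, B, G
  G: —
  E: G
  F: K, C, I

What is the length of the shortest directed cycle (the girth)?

2

For each vertex v, BFS finds the shortest path from v back to v.
The shortest such closed walk is L → K → L, length 2.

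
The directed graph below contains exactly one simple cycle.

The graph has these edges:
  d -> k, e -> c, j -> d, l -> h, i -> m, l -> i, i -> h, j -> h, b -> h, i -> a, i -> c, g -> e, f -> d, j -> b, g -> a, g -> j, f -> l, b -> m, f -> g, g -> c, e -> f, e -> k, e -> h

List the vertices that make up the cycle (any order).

e, f, g

DFS with gray/black marking from f:
f gray
  g gray
    a gray
    a black
    e gray
      e→f: f is gray → back edge
Back edge closes the cycle f → g → e → f; its vertices are {e, f, g}.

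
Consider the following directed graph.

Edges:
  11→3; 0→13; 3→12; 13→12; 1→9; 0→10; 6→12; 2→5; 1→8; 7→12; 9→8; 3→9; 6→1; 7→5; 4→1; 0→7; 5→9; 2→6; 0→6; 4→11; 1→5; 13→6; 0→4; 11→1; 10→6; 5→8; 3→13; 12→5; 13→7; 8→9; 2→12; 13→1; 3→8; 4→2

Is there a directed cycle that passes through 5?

No

5 lies on a cycle iff there is a path from 5 back to itself.
Exploring from 5, it never reaches itself; equivalently, its strongly connected component is a singleton.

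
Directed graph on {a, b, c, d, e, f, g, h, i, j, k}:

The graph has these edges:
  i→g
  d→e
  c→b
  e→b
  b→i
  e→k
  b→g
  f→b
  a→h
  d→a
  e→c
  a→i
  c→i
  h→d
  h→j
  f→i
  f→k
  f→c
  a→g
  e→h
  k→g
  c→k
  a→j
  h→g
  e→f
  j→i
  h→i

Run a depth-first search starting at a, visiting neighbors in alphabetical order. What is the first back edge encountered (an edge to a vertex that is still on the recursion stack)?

d→a

DFS from a (visiting neighbors in alphabetical order); mark gray on enter, black on exit:
a gray
  g gray
  g black
  h gray
    d gray
      d→a: a is gray → back edge
First back edge: d → a.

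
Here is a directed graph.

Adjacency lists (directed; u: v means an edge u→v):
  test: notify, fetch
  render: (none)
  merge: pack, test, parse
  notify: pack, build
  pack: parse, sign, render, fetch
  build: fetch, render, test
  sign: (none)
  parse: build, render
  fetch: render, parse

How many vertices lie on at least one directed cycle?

6

A vertex is on a directed cycle iff it belongs to a strongly connected component of size ≥ 2 (or has a self-loop).
The vertices on cycles are {pack, test, build, fetch, parse, notify} — 6 in total.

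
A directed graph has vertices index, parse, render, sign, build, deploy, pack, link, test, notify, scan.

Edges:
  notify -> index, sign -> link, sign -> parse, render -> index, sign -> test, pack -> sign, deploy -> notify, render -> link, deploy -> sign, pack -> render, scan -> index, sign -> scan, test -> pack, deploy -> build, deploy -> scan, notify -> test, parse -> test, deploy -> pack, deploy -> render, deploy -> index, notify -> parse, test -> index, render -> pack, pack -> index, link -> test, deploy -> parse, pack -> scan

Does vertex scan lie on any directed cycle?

No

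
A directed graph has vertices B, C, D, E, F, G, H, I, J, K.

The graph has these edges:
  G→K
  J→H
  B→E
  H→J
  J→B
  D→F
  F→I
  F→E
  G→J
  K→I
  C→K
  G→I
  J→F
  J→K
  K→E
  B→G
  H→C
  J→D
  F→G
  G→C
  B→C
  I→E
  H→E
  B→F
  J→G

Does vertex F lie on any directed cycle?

Yes

F is on a cycle iff F can reach itself via ≥1 edge.
F → G → J → F — yes.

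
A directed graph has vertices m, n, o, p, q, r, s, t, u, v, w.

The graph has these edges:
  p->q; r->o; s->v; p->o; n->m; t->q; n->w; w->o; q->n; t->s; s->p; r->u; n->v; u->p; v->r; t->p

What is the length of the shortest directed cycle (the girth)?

For each vertex v, BFS finds the shortest path from v back to v.
The shortest such closed walk is q → n → v → r → u → p → q, length 6.

6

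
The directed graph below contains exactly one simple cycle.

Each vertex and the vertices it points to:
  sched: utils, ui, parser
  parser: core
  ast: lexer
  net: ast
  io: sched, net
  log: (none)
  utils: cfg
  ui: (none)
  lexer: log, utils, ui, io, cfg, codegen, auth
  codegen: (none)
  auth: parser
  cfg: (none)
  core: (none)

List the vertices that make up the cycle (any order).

io, ast, net, lexer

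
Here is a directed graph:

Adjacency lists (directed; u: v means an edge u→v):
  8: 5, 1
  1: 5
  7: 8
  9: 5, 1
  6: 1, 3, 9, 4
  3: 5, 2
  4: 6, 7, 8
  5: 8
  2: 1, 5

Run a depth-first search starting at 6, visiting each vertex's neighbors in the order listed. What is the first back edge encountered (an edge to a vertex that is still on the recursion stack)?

DFS from 6 (visiting each vertex's neighbors in the order listed); mark gray on enter, black on exit:
6 gray
  1 gray
    5 gray
      8 gray
        8→5: 5 is gray → back edge
First back edge: 8 → 5.

8->5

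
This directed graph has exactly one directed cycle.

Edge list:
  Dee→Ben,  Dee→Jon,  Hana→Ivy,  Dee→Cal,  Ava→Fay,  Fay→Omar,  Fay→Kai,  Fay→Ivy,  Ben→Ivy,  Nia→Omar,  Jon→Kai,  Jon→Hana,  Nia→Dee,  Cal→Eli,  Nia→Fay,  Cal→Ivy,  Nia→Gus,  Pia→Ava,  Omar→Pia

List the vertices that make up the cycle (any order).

DFS with gray/black marking from Fay:
Fay gray
  Omar gray
    Pia gray
      Ava gray
        Ava→Fay: Fay is gray → back edge
Back edge closes the cycle Fay → Omar → Pia → Ava → Fay; its vertices are {Ava, Fay, Pia, Omar}.

Ava, Fay, Pia, Omar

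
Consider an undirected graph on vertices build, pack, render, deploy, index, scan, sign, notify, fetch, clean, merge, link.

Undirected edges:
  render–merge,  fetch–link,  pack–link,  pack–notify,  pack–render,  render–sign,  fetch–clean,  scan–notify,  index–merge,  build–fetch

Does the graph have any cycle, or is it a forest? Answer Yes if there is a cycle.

No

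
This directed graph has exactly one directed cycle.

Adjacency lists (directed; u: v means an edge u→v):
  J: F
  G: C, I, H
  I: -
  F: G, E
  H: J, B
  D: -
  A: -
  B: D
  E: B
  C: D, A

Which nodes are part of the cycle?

F, G, H, J

DFS with gray/black marking from F:
F gray
  G gray
    C gray
      D gray
      D black
      A gray
      A black
    C black
    I gray
    I black
    H gray
      J gray
        J→F: F is gray → back edge
Back edge closes the cycle F → G → H → J → F; its vertices are {F, G, H, J}.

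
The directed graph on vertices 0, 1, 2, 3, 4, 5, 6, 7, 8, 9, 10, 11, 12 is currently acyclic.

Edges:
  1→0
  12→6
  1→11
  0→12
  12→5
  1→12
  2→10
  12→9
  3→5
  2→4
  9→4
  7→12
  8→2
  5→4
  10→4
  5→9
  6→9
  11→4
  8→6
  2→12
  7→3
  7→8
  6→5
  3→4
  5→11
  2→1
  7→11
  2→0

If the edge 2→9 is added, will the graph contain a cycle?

No

Adding 2→9 creates a cycle iff 9 can already reach 2.
Explore from 9: no path reaches 2. The graph stays acyclic.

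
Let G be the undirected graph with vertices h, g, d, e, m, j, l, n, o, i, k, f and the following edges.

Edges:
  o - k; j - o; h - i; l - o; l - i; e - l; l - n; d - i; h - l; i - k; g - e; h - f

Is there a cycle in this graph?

Yes

DFS, tracking each vertex's parent; an edge to a visited non-parent vertex closes a cycle.
Start from l:
visit l (parent –)
  visit o (parent l)
    visit j (parent o)
      j–o: parent, skip
    o–l: parent, skip
    visit k (parent o)
      k–o: parent, skip
      visit i (parent k)
        i–l: l visited and ≠ parent → cycle
Cycle: l – o – k – i – l.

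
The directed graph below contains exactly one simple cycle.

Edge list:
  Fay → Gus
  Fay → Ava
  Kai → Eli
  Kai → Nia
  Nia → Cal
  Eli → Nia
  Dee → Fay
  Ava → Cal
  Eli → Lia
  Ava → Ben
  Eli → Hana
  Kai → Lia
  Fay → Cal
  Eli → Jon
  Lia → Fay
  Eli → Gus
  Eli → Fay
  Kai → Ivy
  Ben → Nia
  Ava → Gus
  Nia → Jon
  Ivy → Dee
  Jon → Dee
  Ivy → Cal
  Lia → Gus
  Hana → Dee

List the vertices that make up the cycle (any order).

Ava, Ben, Dee, Fay, Jon, Nia

DFS with gray/black marking from Nia:
Nia gray
  Jon gray
    Dee gray
      Fay gray
        Cal gray
        Cal black
        Gus gray
        Gus black
        Ava gray
          Ava→Gus: Gus black — skip
          Ava→Cal: Cal black — skip
          Ben gray
            Ben→Nia: Nia is gray → back edge
Back edge closes the cycle Nia → Jon → Dee → Fay → Ava → Ben → Nia; its vertices are {Ava, Ben, Dee, Fay, Jon, Nia}.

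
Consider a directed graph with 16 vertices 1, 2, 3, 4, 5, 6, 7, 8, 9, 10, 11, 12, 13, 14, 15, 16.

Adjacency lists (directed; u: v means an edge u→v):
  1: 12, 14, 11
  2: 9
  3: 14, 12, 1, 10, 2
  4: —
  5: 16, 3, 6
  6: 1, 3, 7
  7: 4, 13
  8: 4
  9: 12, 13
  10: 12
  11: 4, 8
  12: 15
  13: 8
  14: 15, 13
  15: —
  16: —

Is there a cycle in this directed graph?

No

DFS with white/gray/black marking, starting from 6:
6 gray
  1 gray
    12 gray
      15 gray
      15 black
    12 black
    14 gray
      14→15: 15 black — skip
      13 gray
        8 gray
          4 gray
          4 black
        8 black
      13 black
    14 black
    11 gray
      11→4: 4 black — skip
      11→8: 8 black — skip
    11 black
  1 black
  3 gray
    3→14: 14 black — skip
    3→12: 12 black — skip
    3→1: 1 black — skip
    10 gray
      10→12: 12 black — skip
    10 black
    2 gray
      9 gray
        9→12: 12 black — skip
        9→13: 13 black — skip
      9 black
    2 black
  3 black
  7 gray
    7→4: 4 black — skip
    7→13: 13 black — skip
  7 black
6 black
5 gray
  16 gray
  16 black
  5→3: 3 black — skip
  5→6: 6 black — skip
5 black
Every edge goes to a white or black vertex — no back edge, so the graph is acyclic.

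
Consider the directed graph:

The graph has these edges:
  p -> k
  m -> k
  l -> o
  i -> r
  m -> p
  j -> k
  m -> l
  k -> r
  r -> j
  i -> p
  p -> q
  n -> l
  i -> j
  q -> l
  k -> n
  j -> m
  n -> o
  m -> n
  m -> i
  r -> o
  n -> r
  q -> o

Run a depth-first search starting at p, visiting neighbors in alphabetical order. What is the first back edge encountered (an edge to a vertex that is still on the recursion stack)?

DFS from p (visiting neighbors in alphabetical order); mark gray on enter, black on exit:
p gray
  k gray
    n gray
      l gray
        o gray
        o black
      l black
      n→o: o black — skip
      r gray
        j gray
          j→k: k is gray → back edge
First back edge: j → k.

j->k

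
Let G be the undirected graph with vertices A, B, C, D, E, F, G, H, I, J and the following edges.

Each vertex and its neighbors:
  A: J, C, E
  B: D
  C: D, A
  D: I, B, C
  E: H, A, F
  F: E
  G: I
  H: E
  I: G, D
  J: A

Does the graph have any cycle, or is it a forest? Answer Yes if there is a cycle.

DFS, tracking each vertex's parent; an edge to a visited non-parent vertex closes a cycle.
Start from E:
visit E (parent –)
  visit H (parent E)
    H–E: parent, skip
  visit A (parent E)
    visit J (parent A)
      J–A: parent, skip
    visit C (parent A)
      visit D (parent C)
        visit I (parent D)
          visit G (parent I)
            G–I: parent, skip
          I–D: parent, skip
        visit B (parent D)
          B–D: parent, skip
        D–C: parent, skip
      C–A: parent, skip
    A–E: parent, skip
  visit F (parent E)
    F–E: parent, skip
No non-parent visited neighbor found — the graph is a forest.

No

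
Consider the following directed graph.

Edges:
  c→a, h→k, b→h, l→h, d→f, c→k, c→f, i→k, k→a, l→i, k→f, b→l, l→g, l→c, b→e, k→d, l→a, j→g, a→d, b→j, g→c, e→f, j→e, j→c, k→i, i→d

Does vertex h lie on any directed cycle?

h lies on a cycle iff there is a path from h back to itself.
Exploring from h, it never reaches itself; equivalently, its strongly connected component is a singleton.

No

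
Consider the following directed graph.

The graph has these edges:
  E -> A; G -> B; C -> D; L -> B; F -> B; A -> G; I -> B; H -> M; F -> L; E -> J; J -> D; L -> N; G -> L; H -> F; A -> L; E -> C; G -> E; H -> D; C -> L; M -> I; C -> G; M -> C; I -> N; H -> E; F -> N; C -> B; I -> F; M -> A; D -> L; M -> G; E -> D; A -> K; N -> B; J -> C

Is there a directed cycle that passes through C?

Yes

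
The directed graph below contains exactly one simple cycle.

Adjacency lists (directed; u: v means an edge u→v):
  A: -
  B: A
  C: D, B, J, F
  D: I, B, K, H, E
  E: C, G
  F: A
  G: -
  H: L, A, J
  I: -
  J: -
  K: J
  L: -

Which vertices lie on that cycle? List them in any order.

C, D, E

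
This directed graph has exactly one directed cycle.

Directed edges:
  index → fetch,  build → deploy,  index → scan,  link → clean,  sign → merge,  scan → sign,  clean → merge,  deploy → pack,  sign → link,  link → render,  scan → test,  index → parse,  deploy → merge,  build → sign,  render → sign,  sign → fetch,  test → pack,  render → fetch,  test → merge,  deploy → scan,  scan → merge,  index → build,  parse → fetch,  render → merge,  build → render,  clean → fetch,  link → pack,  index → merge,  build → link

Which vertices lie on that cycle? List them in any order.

link, sign, render

DFS with gray/black marking from link:
link gray
  clean gray
    merge gray
    merge black
    fetch gray
    fetch black
  clean black
  render gray
    render→fetch: fetch black — skip
    sign gray
      sign→fetch: fetch black — skip
      sign→merge: merge black — skip
      sign→link: link is gray → back edge
Back edge closes the cycle link → render → sign → link; its vertices are {link, sign, render}.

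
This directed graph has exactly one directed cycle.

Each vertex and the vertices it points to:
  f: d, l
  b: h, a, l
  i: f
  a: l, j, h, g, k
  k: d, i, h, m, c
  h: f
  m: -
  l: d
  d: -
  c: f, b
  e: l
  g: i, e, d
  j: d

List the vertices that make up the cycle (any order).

DFS with gray/black marking from a:
a gray
  l gray
    d gray
    d black
  l black
  j gray
    j→d: d black — skip
  j black
  h gray
    f gray
      f→d: d black — skip
      f→l: l black — skip
    f black
  h black
  g gray
    i gray
      i→f: f black — skip
    i black
    e gray
      e→l: l black — skip
    e black
    g→d: d black — skip
  g black
  k gray
    k→d: d black — skip
    k→i: i black — skip
    k→h: h black — skip
    m gray
    m black
    c gray
      c→f: f black — skip
      b gray
        b→h: h black — skip
        b→a: a is gray → back edge
Back edge closes the cycle a → k → c → b → a; its vertices are {a, b, c, k}.

a, b, c, k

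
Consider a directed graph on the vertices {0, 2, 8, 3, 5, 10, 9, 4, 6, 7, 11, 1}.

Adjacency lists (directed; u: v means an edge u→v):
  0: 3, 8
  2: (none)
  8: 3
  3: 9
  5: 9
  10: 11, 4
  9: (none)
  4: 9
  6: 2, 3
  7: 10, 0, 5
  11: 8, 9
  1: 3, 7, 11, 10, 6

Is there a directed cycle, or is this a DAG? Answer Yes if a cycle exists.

DFS with white/gray/black marking, starting from 7:
7 gray
  10 gray
    11 gray
      8 gray
        3 gray
          9 gray
          9 black
        3 black
      8 black
      11→9: 9 black — skip
    11 black
    4 gray
      4→9: 9 black — skip
    4 black
  10 black
  0 gray
    0→3: 3 black — skip
    0→8: 8 black — skip
  0 black
  5 gray
    5→9: 9 black — skip
  5 black
7 black
2 gray
2 black
6 gray
  6→2: 2 black — skip
  6→3: 3 black — skip
6 black
1 gray
  1→3: 3 black — skip
  1→7: 7 black — skip
  1→11: 11 black — skip
  1→10: 10 black — skip
  1→6: 6 black — skip
1 black
Every edge goes to a white or black vertex — no back edge, so the graph is acyclic.

No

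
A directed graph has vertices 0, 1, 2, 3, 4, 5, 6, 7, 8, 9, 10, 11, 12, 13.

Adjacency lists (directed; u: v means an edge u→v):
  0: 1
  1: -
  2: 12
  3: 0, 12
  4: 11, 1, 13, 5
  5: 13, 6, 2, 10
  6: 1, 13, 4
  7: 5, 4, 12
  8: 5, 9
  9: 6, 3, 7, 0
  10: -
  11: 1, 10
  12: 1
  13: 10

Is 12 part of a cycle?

12 lies on a cycle iff there is a path from 12 back to itself.
Exploring from 12, it never reaches itself; equivalently, its strongly connected component is a singleton.

No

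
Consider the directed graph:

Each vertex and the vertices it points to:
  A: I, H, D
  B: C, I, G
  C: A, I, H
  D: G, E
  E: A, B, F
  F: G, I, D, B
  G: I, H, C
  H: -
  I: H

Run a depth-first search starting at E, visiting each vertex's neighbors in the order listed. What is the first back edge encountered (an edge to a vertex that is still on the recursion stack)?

C->A

DFS from E (visiting each vertex's neighbors in the order listed); mark gray on enter, black on exit:
E gray
  A gray
    I gray
      H gray
      H black
    I black
    A→H: H black — skip
    D gray
      G gray
        G→I: I black — skip
        G→H: H black — skip
        C gray
          C→A: A is gray → back edge
First back edge: C → A.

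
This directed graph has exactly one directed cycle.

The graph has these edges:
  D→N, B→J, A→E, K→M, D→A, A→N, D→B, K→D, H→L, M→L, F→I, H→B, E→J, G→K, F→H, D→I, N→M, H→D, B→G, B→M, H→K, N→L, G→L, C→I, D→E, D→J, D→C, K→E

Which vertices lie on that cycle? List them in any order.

B, D, G, K

DFS with gray/black marking from D:
D gray
  B gray
    M gray
      L gray
      L black
    M black
    J gray
    J black
    G gray
      K gray
        K→M: M black — skip
        E gray
          E→J: J black — skip
        E black
        K→D: D is gray → back edge
Back edge closes the cycle D → B → G → K → D; its vertices are {B, D, G, K}.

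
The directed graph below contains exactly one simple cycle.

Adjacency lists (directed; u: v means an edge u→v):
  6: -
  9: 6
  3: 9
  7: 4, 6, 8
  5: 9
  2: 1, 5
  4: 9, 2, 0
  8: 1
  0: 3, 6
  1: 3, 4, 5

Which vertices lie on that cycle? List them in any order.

DFS with gray/black marking from 4:
4 gray
  9 gray
    6 gray
    6 black
  9 black
  2 gray
    1 gray
      3 gray
        3→9: 9 black — skip
      3 black
      1→4: 4 is gray → back edge
Back edge closes the cycle 4 → 2 → 1 → 4; its vertices are {1, 2, 4}.

1, 2, 4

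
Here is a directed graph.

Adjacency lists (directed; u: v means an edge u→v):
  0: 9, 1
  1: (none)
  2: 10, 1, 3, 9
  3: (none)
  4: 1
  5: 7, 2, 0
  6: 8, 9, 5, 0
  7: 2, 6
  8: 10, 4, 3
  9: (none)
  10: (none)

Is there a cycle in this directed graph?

DFS with white/gray/black marking, starting from 5:
5 gray
  7 gray
    2 gray
      10 gray
      10 black
      1 gray
      1 black
      3 gray
      3 black
      9 gray
      9 black
    2 black
    6 gray
      8 gray
        8→10: 10 black — skip
        4 gray
          4→1: 1 black — skip
        4 black
        8→3: 3 black — skip
      8 black
      6→9: 9 black — skip
      6→5: 5 is gray → back edge
Back edge found, so a cycle exists: 5 → 7 → 6 → 5.

Yes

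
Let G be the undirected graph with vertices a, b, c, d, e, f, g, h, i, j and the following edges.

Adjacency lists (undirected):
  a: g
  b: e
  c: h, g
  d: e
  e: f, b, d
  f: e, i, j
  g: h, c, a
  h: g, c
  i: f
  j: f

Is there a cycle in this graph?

Yes

DFS, tracking each vertex's parent; an edge to a visited non-parent vertex closes a cycle.
Start from g:
visit g (parent –)
  visit h (parent g)
    h–g: parent, skip
    visit c (parent h)
      c–h: parent, skip
      c–g: g visited and ≠ parent → cycle
Cycle: g – h – c – g.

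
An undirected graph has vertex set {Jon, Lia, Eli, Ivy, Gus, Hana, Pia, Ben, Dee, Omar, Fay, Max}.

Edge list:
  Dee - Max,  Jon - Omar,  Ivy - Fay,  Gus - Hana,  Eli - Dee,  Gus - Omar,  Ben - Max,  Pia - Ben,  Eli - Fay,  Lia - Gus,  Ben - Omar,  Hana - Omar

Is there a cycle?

Yes

DFS, tracking each vertex's parent; an edge to a visited non-parent vertex closes a cycle.
Start from Lia:
visit Lia (parent –)
  visit Gus (parent Lia)
    visit Hana (parent Gus)
      Hana–Gus: parent, skip
      visit Omar (parent Hana)
        Omar–Gus: Gus visited and ≠ parent → cycle
Cycle: Gus – Hana – Omar – Gus.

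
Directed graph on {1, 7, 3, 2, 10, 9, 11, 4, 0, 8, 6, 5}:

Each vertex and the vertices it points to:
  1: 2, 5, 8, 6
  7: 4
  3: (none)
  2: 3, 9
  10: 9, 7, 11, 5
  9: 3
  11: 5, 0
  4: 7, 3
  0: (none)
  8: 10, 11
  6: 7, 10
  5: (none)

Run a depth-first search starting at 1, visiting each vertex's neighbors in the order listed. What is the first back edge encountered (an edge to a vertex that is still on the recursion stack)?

DFS from 1 (visiting each vertex's neighbors in the order listed); mark gray on enter, black on exit:
1 gray
  2 gray
    3 gray
    3 black
    9 gray
      9→3: 3 black — skip
    9 black
  2 black
  5 gray
  5 black
  8 gray
    10 gray
      10→9: 9 black — skip
      7 gray
        4 gray
          4→7: 7 is gray → back edge
First back edge: 4 → 7.

4->7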